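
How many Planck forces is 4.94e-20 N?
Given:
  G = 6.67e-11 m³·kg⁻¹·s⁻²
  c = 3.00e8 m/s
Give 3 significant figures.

4.07e-64

Planck force: F_P = c⁴/G = 1.21e44 N.
4.94e-20 / 1.21e44 = 4.07e-64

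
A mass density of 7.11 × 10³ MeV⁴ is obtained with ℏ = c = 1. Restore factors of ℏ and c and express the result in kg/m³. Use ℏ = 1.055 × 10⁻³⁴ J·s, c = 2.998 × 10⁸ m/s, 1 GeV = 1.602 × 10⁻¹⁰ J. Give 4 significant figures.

1.647 × 10¹² kg/m³

Mass density is [E]/(c²[L]³) = [E]⁴/(ℏ³c⁵).
1 GeV⁴ → 1/(ℏ³c⁵) × (1 GeV in J)⁴ = 2.316 × 10²⁰ kg/m³.
Convert the energy scale: 7.11 × 10³ MeV⁴ = 7.11 × 10⁻⁹ GeV⁴.
Result: 7.11 × 10⁻⁹ × 2.316 × 10²⁰ = 1.647 × 10¹² kg/m³.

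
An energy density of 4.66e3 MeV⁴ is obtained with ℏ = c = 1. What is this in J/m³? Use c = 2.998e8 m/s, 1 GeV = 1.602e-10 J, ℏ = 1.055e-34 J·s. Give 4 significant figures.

[E]/[L]³ = [E]⁴/(ℏc)³; restore (ℏc)⁻³.
1 GeV⁴ → 1/(ℏc)³ × (1 GeV in J)⁴ = 2.082e37 J/m³.
Convert the energy scale: 4.66e3 MeV⁴ = 4.66e-9 GeV⁴.
Result: 4.66e-9 × 2.082e37 = 9.700e28 J/m³.

9.700e28 J/m³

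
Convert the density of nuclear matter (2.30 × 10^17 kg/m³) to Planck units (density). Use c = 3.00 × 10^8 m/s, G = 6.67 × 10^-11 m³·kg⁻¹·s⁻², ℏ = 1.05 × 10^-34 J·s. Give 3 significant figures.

4.42 × 10^-80

Planck density: ρ_P = c⁵/(ℏG²) = 5.20 × 10^96 kg/m³.
2.30 × 10^17 / 5.20 × 10^96 = 4.42 × 10^-80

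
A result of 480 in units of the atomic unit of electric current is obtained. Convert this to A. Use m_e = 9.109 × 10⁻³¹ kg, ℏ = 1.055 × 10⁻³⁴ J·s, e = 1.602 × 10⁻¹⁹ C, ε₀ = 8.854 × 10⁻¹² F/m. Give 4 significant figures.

3.174 A

One atomic unit of electric current: I_au = e E_h/ℏ = m_e e⁵/((4πε₀)²ℏ³) = 6.612 × 10⁻³ A.
480 × 6.612 × 10⁻³ A = 3.174 A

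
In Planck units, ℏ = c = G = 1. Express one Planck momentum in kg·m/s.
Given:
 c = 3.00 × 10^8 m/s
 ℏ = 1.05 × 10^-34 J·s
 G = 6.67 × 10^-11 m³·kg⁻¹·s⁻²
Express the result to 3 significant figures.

Dimensional analysis gives p_P = √(ℏc³/G).
  = √(42.5)
  = 6.52 kg·m/s

6.52 kg·m/s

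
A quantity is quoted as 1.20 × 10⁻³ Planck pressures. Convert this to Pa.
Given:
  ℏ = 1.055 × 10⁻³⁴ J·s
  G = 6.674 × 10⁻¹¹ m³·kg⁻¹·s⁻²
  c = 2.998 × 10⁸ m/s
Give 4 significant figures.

One Planck pressure: p_P = c⁷/(ℏG²) = 4.632 × 10¹¹³ Pa.
1.20 × 10⁻³ × 4.632 × 10¹¹³ Pa = 5.559 × 10¹¹⁰ Pa

5.559 × 10¹¹⁰ Pa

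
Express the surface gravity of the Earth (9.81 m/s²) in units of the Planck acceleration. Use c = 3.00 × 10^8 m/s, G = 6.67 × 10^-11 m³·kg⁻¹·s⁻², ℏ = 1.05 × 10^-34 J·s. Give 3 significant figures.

1.76 × 10^-51

Planck acceleration: a_P = √(c⁷/(ℏG)) = 5.59 × 10^51 m/s².
9.81 / 5.59 × 10^51 = 1.76 × 10^-51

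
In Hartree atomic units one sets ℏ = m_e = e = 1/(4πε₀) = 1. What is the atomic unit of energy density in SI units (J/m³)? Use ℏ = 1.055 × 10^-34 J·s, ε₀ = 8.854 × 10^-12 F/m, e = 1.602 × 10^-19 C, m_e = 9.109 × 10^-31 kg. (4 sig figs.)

u_au = E_h/a₀³ = m_e⁴e¹⁰/((4πε₀)⁵ℏ⁸)
E_h = 4.354 × 10^-18 J
a₀ = 5.297 × 10^-11 m
E_h/a₀³ = 2.929 × 10^13 J/m³

2.929 × 10^13 J/m³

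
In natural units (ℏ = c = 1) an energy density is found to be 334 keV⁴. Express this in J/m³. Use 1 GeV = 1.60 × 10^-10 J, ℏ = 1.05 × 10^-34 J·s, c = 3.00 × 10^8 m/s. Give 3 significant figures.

7.00 × 10^15 J/m³

[E]/[L]³ = [E]⁴/(ℏc)³; restore (ℏc)⁻³.
1 GeV⁴ → 1/(ℏc)³ × (1 GeV in J)⁴ = 2.10 × 10^37 J/m³.
Convert the energy scale: 334 keV⁴ = 3.34 × 10^-22 GeV⁴.
Result: 3.34 × 10^-22 × 2.10 × 10^37 = 7.00 × 10^15 J/m³.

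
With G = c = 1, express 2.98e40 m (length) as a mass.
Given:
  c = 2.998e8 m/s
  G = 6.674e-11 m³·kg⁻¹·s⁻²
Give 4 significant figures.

4.013e67 kg

Length → mass via c²/G.
2.98e40 m × (c²/G) = 4.013e67 kg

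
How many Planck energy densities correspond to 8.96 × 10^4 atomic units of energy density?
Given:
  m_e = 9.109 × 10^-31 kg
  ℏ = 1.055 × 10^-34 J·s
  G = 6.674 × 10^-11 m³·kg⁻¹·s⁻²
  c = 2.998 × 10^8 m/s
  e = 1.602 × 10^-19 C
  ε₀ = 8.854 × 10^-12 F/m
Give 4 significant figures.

5.666 × 10^-96

atomic unit of energy density: u_au = E_h/a₀³ = m_e⁴e¹⁰/((4πε₀)⁵ℏ⁸) = 2.929 × 10^13 J/m³
Planck energy density: u_P = c⁷/(ℏG²) = 4.632 × 10^113 J/m³
8.96 × 10^4 × 2.929 × 10^13 / 4.632 × 10^113 = 5.666 × 10^-96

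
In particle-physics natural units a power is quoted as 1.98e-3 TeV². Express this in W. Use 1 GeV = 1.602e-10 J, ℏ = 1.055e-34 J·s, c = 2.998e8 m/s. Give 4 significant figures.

4.817e17 W

Power is [E]/[T] = [E]²/ℏ.
1 GeV² → 1/ℏ × (1 GeV in J)² = 2.433e14 W.
Convert the energy scale: 1.98e-3 TeV² = 1.98e3 GeV².
Result: 1.98e3 × 2.433e14 = 4.817e17 W.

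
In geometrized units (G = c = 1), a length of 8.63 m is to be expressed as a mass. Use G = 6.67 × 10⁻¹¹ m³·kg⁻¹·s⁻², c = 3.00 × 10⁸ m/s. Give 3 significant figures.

1.16 × 10²⁸ kg

Length → mass via c²/G.
8.63 m × (c²/G) = 1.16 × 10²⁸ kg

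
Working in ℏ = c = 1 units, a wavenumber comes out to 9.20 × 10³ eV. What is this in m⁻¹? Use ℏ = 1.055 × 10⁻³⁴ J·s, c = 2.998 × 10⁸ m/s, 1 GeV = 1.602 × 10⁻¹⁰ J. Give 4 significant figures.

4.660 × 10¹⁰ m⁻¹

Inverse length is [E]/(ℏc).
1 GeV → 1/(ℏc) × (1 GeV in J) = 5.065 × 10¹⁵ m⁻¹.
Convert the energy scale: 9.20 × 10³ eV = 9.20 × 10⁻⁶ GeV.
Result: 9.20 × 10⁻⁶ × 5.065 × 10¹⁵ = 4.660 × 10¹⁰ m⁻¹.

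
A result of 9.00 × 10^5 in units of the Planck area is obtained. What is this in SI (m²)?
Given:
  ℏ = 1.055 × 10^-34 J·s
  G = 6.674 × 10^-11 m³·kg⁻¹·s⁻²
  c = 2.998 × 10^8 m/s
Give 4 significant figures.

One Planck area: A_P = ℏG/c³ = 2.613 × 10^-70 m².
9.00 × 10^5 × 2.613 × 10^-70 m² = 2.352 × 10^-64 m²

2.352 × 10^-64 m²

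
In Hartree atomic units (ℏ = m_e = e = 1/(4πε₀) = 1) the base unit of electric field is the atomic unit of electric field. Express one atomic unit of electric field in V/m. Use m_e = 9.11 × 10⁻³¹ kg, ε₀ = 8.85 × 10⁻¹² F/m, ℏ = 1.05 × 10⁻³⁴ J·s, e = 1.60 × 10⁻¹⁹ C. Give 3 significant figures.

5.20 × 10¹¹ V/m

E_au = E_h/(e a₀) = m_e²e⁵/((4πε₀)³ℏ⁴)
E_h = 4.38 × 10⁻¹⁸ J
a₀ = 5.26 × 10⁻¹¹ m
E_h/(e·a₀) = 5.20 × 10¹¹ V/m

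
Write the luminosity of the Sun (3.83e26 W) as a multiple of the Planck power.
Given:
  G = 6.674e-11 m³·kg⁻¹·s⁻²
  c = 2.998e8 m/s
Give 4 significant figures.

1.055e-26

Planck power: P_P = c⁵/G = 3.629e52 W.
3.83e26 / 3.629e52 = 1.055e-26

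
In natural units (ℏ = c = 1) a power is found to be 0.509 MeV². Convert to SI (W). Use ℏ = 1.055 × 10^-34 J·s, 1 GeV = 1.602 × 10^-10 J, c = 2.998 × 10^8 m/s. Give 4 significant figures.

Power is [E]/[T] = [E]²/ℏ.
1 GeV² → 1/ℏ × (1 GeV in J)² = 2.433 × 10^14 W.
Convert the energy scale: 0.509 MeV² = 5.09 × 10^-7 GeV².
Result: 5.09 × 10^-7 × 2.433 × 10^14 = 1.238 × 10^8 W.

1.238 × 10^8 W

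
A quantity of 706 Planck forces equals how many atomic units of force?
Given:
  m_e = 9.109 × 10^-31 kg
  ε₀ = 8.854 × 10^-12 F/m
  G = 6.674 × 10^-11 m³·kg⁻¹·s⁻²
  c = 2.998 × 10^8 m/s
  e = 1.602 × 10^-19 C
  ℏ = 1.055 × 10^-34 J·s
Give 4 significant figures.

Planck force: F_P = c⁴/G = 1.210 × 10^44 N
atomic unit of force: F_au = E_h/a₀ = m_e²e⁶/((4πε₀)³ℏ⁴) = 8.220 × 10^-8 N
706 × 1.210 × 10^44 / 8.220 × 10^-8 = 1.040 × 10^54

1.040 × 10^54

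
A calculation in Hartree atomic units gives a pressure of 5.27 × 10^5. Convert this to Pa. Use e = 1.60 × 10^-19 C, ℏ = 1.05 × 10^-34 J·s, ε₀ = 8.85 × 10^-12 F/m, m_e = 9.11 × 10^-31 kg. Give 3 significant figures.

1.59 × 10^19 Pa

One atomic unit of pressure: P_au = E_h/a₀³ = m_e⁴e¹⁰/((4πε₀)⁵ℏ⁸) = 3.01 × 10^13 Pa.
5.27 × 10^5 × 3.01 × 10^13 Pa = 1.59 × 10^19 Pa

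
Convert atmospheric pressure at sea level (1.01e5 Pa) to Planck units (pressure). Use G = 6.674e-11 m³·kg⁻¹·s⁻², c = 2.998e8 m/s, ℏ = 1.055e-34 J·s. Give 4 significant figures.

Planck pressure: p_P = c⁷/(ℏG²) = 4.632e113 Pa.
1.01e5 / 4.632e113 = 2.180e-109

2.180e-109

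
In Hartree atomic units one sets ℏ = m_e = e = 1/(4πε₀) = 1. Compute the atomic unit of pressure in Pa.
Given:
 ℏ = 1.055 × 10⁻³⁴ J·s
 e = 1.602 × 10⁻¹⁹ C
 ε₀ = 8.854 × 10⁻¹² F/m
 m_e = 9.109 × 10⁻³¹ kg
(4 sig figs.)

2.929 × 10¹³ Pa

P_au = E_h/a₀³ = m_e⁴e¹⁰/((4πε₀)⁵ℏ⁸)
E_h = 4.354 × 10⁻¹⁸ J
a₀ = 5.297 × 10⁻¹¹ m
E_h/a₀³ = 2.929 × 10¹³ Pa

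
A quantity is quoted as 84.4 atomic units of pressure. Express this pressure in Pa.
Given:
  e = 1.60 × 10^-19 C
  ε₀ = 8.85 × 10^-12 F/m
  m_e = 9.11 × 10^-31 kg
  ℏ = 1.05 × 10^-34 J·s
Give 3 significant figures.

2.54 × 10^15 Pa

One atomic unit of pressure: P_au = E_h/a₀³ = m_e⁴e¹⁰/((4πε₀)⁵ℏ⁸) = 3.01 × 10^13 Pa.
84.4 × 3.01 × 10^13 Pa = 2.54 × 10^15 Pa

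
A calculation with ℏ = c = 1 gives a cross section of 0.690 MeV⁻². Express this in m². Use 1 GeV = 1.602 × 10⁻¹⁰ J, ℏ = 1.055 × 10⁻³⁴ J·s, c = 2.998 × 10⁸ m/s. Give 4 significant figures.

2.690 × 10⁻²⁶ m²

Area is [L]² = [E]⁻²·(ℏc)²; restore (ℏc)².
1 GeV⁻² → (ℏc)² × (1 GeV in J)⁻² = 3.898 × 10⁻³² m².
Convert the energy scale: 0.690 MeV⁻² = 6.90 × 10⁵ GeV⁻².
Result: 6.90 × 10⁵ × 3.898 × 10⁻³² = 2.690 × 10⁻²⁶ m².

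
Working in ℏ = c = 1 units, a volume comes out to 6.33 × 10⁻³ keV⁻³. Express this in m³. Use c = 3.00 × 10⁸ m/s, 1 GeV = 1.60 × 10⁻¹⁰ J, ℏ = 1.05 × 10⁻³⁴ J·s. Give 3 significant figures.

4.83 × 10⁻³² m³

Volume is [L]³ = [E]⁻³·(ℏc)³.
1 GeV⁻³ → (ℏc)³ × (1 GeV in J)⁻³ = 7.63 × 10⁻⁴⁸ m³.
Convert the energy scale: 6.33 × 10⁻³ keV⁻³ = 6.33 × 10¹⁵ GeV⁻³.
Result: 6.33 × 10¹⁵ × 7.63 × 10⁻⁴⁸ = 4.83 × 10⁻³² m³.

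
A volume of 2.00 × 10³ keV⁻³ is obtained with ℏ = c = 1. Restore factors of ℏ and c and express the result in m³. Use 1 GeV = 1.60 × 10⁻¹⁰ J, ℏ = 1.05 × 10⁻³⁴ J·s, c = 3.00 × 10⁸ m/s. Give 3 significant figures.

Volume is [L]³ = [E]⁻³·(ℏc)³.
1 GeV⁻³ → (ℏc)³ × (1 GeV in J)⁻³ = 7.63 × 10⁻⁴⁸ m³.
Convert the energy scale: 2.00 × 10³ keV⁻³ = 2.00 × 10²¹ GeV⁻³.
Result: 2.00 × 10²¹ × 7.63 × 10⁻⁴⁸ = 1.53 × 10⁻²⁶ m³.

1.53 × 10⁻²⁶ m³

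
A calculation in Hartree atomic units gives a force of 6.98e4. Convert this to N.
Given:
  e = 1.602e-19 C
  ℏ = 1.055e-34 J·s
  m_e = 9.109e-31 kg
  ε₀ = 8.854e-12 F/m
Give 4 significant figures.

5.737e-3 N

One atomic unit of force: F_au = E_h/a₀ = m_e²e⁶/((4πε₀)³ℏ⁴) = 8.220e-8 N.
6.98e4 × 8.220e-8 N = 5.737e-3 N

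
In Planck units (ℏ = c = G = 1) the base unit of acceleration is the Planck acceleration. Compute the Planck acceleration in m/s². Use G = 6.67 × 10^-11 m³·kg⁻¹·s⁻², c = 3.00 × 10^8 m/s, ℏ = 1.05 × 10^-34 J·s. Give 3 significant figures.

a_P = √(c⁷/(ℏG))
  = √(3.12 × 10^103)
  = 5.59 × 10^51 m/s²

5.59 × 10^51 m/s²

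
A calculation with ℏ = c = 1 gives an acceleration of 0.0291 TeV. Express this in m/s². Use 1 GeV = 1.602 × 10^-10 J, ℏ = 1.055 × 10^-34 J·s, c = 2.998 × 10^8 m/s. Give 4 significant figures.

Acceleration is [L]/[T]² = c·[E]/ℏ.
1 GeV → c/ℏ × (1 GeV in J) = 4.552 × 10^32 m/s².
Convert the energy scale: 0.0291 TeV = 29.1 GeV.
Result: 29.1 × 4.552 × 10^32 = 1.325 × 10^34 m/s².

1.325 × 10^34 m/s²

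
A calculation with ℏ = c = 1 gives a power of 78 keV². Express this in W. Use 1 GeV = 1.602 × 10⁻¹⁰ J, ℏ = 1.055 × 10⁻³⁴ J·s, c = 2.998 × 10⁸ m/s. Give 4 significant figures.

1.897 × 10⁴ W

Power is [E]/[T] = [E]²/ℏ.
1 GeV² → 1/ℏ × (1 GeV in J)² = 2.433 × 10¹⁴ W.
Convert the energy scale: 78 keV² = 7.80 × 10⁻¹¹ GeV².
Result: 7.80 × 10⁻¹¹ × 2.433 × 10¹⁴ = 1.897 × 10⁴ W.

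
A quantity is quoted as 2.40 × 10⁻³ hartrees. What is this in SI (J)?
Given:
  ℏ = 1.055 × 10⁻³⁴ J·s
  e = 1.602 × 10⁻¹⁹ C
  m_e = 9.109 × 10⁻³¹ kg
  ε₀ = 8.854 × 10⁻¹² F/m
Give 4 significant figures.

One hartree: E_h = m_e e⁴/(4πε₀ℏ)² = 4.354 × 10⁻¹⁸ J.
2.40 × 10⁻³ × 4.354 × 10⁻¹⁸ J = 1.045 × 10⁻²⁰ J

1.045 × 10⁻²⁰ J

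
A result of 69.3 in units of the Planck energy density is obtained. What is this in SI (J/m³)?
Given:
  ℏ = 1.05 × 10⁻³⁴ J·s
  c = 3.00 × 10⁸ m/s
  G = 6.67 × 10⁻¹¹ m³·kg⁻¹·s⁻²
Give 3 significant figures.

3.24 × 10¹¹⁵ J/m³

One Planck energy density: u_P = c⁷/(ℏG²) = 4.68 × 10¹¹³ J/m³.
69.3 × 4.68 × 10¹¹³ J/m³ = 3.24 × 10¹¹⁵ J/m³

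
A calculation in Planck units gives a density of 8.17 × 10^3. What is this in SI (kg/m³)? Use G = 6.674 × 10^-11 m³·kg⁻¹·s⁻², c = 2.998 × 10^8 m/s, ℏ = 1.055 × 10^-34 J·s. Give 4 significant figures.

One Planck density: ρ_P = c⁵/(ℏG²) = 5.154 × 10^96 kg/m³.
8.17 × 10^3 × 5.154 × 10^96 kg/m³ = 4.211 × 10^100 kg/m³

4.211 × 10^100 kg/m³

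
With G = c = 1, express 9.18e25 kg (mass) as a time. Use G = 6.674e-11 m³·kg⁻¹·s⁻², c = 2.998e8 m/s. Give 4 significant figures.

2.274e-10 s

Mass → time via G/c³.
9.18e25 kg × (G/c³) = 2.274e-10 s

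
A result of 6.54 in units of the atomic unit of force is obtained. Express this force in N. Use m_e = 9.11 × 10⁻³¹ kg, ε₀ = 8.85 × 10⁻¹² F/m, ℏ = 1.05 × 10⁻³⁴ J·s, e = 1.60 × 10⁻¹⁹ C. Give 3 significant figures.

5.45 × 10⁻⁷ N

One atomic unit of force: F_au = E_h/a₀ = m_e²e⁶/((4πε₀)³ℏ⁴) = 8.33 × 10⁻⁸ N.
6.54 × 8.33 × 10⁻⁸ N = 5.45 × 10⁻⁷ N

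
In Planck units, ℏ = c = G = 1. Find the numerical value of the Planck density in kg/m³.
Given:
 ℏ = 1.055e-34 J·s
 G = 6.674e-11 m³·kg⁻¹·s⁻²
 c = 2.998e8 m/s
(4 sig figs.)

5.154e96 kg/m³

Dimensional analysis gives ρ_P = c⁵/(ℏG²).
  = 2.422e42 / 4.699e-55
  = 5.154e96 kg/m³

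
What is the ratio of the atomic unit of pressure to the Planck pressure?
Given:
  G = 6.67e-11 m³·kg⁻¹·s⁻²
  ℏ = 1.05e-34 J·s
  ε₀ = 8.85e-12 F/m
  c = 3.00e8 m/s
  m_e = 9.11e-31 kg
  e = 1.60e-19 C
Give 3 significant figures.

6.44e-101

atomic unit of pressure: P_au = E_h/a₀³ = m_e⁴e¹⁰/((4πε₀)⁵ℏ⁸) = 3.01e13 Pa
Planck pressure: p_P = c⁷/(ℏG²) = 4.68e113 Pa
ratio = 3.01e13 / 4.68e113 = 6.44e-101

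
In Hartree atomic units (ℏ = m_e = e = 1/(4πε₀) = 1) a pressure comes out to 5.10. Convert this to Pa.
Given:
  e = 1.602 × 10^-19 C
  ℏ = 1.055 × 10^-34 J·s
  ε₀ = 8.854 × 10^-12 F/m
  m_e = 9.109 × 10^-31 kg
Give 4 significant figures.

One atomic unit of pressure: P_au = E_h/a₀³ = m_e⁴e¹⁰/((4πε₀)⁵ℏ⁸) = 2.929 × 10^13 Pa.
5.10 × 2.929 × 10^13 Pa = 1.494 × 10^14 Pa

1.494 × 10^14 Pa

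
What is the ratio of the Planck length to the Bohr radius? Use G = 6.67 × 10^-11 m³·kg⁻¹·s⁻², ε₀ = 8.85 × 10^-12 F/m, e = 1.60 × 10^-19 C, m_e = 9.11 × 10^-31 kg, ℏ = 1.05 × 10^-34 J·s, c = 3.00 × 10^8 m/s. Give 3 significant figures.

Planck length: ℓ_P = √(ℏG/c³) = 1.61 × 10^-35 m
Bohr radius: a₀ = 4πε₀ℏ²/(m_e e²) = 5.26 × 10^-11 m
ratio = 1.61 × 10^-35 / 5.26 × 10^-11 = 3.06 × 10^-25

3.06 × 10^-25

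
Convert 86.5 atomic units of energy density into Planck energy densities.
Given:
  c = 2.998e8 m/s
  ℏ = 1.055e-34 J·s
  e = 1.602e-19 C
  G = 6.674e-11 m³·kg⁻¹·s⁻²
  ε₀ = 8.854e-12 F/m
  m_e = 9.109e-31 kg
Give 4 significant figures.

atomic unit of energy density: u_au = E_h/a₀³ = m_e⁴e¹⁰/((4πε₀)⁵ℏ⁸) = 2.929e13 J/m³
Planck energy density: u_P = c⁷/(ℏG²) = 4.632e113 J/m³
86.5 × 2.929e13 / 4.632e113 = 5.470e-99

5.470e-99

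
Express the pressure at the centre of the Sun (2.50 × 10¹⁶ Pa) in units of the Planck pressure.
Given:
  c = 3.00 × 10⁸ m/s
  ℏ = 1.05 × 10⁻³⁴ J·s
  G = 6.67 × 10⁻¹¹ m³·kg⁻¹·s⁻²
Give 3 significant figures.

5.34 × 10⁻⁹⁸

Planck pressure: p_P = c⁷/(ℏG²) = 4.68 × 10¹¹³ Pa.
2.50 × 10¹⁶ / 4.68 × 10¹¹³ = 5.34 × 10⁻⁹⁸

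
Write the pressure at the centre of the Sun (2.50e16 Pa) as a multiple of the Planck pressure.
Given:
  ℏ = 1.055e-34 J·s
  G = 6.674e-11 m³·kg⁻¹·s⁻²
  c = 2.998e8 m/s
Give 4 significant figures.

5.397e-98

Planck pressure: p_P = c⁷/(ℏG²) = 4.632e113 Pa.
2.50e16 / 4.632e113 = 5.397e-98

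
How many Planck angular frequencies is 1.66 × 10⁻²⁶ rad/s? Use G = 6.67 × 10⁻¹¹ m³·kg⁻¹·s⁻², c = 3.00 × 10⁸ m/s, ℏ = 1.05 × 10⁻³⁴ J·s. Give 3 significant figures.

Planck angular frequency: ω_P = √(c⁵/(ℏG)) = 1.86 × 10⁴³ rad/s.
1.66 × 10⁻²⁶ / 1.86 × 10⁴³ = 8.91 × 10⁻⁷⁰

8.91 × 10⁻⁷⁰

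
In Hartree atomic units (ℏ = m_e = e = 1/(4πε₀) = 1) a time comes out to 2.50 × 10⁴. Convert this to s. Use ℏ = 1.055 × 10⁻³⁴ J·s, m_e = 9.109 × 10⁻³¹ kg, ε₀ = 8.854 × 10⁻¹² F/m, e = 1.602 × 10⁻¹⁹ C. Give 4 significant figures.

6.057 × 10⁻¹³ s

One atomic unit of time: τ_au = (4πε₀)²ℏ³/(m_e e⁴) = 2.423 × 10⁻¹⁷ s.
2.50 × 10⁴ × 2.423 × 10⁻¹⁷ s = 6.057 × 10⁻¹³ s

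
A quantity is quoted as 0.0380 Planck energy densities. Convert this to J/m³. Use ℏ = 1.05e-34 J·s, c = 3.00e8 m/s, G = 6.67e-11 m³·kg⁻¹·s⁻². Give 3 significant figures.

One Planck energy density: u_P = c⁷/(ℏG²) = 4.68e113 J/m³.
0.0380 × 4.68e113 J/m³ = 1.78e112 J/m³

1.78e112 J/m³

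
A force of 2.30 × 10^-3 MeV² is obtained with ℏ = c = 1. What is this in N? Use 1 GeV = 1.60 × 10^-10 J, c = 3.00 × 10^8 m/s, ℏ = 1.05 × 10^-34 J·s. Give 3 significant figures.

1.87 × 10^-3 N

Force is [E]/[L] = [E]²/(ℏc); restore (ℏc)⁻¹.
1 GeV² → 1/(ℏc) × (1 GeV in J)² = 8.13 × 10^5 N.
Convert the energy scale: 2.30 × 10^-3 MeV² = 2.30 × 10^-9 GeV².
Result: 2.30 × 10^-9 × 8.13 × 10^5 = 1.87 × 10^-3 N.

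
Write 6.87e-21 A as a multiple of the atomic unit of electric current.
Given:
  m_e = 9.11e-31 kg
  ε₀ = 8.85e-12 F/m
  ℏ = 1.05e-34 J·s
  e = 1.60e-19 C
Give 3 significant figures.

1.03e-18

atomic unit of electric current: I_au = e E_h/ℏ = m_e e⁵/((4πε₀)²ℏ³) = 6.67e-3 A.
6.87e-21 / 6.67e-3 = 1.03e-18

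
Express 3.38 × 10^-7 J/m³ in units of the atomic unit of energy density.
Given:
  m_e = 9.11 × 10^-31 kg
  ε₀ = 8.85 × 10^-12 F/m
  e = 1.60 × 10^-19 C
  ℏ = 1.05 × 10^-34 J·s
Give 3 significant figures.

atomic unit of energy density: u_au = E_h/a₀³ = m_e⁴e¹⁰/((4πε₀)⁵ℏ⁸) = 3.01 × 10^13 J/m³.
3.38 × 10^-7 / 3.01 × 10^13 = 1.12 × 10^-20

1.12 × 10^-20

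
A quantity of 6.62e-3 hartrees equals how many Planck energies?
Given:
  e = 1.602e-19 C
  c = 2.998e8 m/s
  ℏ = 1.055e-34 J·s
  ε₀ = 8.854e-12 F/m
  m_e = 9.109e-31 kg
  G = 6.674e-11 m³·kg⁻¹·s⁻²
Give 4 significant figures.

1.473e-29

hartree: E_h = m_e e⁴/(4πε₀ℏ)² = 4.354e-18 J
Planck energy: E_P = √(ℏc⁵/G) = 1.957e9 J
6.62e-3 × 4.354e-18 / 1.957e9 = 1.473e-29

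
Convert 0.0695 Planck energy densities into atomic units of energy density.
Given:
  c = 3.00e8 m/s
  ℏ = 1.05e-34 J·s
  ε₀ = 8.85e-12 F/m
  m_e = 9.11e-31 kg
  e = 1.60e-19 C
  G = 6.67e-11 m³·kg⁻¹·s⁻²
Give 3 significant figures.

Planck energy density: u_P = c⁷/(ℏG²) = 4.68e113 J/m³
atomic unit of energy density: u_au = E_h/a₀³ = m_e⁴e¹⁰/((4πε₀)⁵ℏ⁸) = 3.01e13 J/m³
0.0695 × 4.68e113 / 3.01e13 = 1.08e99

1.08e99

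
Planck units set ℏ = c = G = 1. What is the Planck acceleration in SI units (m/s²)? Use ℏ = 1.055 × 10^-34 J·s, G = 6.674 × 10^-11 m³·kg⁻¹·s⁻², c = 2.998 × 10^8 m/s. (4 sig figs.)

Dimensional analysis gives a_P = √(c⁷/(ℏG)).
  = √(3.092 × 10^103)
  = 5.560 × 10^51 m/s²

5.560 × 10^51 m/s²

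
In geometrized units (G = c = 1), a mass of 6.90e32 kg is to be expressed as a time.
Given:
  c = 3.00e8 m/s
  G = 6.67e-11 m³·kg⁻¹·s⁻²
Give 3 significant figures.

Mass → time via G/c³.
6.90e32 kg × (G/c³) = 1.70e-3 s

1.70e-3 s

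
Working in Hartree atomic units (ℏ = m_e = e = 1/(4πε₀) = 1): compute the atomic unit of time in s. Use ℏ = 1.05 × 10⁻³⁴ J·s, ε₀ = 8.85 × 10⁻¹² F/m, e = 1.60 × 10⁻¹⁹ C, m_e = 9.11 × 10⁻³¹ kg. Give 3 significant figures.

2.40 × 10⁻¹⁷ s

From ℏ = m_e = e = 1/(4πε₀) = 1 the time scale is τ_au = (4πε₀)²ℏ³/(m_e e⁴).
E_h = 4.38 × 10⁻¹⁸ J
ℏ/E_h = 2.40 × 10⁻¹⁷ s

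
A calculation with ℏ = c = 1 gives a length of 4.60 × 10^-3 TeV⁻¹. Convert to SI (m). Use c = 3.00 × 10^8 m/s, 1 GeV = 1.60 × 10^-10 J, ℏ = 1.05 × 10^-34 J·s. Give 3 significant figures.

A length is [E]⁻¹ in ℏ=c=1; restore one factor of ℏc.
1 GeV⁻¹ → ℏc × (1 GeV in J)⁻¹ = 1.97 × 10^-16 m.
Convert the energy scale: 4.60 × 10^-3 TeV⁻¹ = 4.60 × 10^-6 GeV⁻¹.
Result: 4.60 × 10^-6 × 1.97 × 10^-16 = 9.06 × 10^-22 m.

9.06 × 10^-22 m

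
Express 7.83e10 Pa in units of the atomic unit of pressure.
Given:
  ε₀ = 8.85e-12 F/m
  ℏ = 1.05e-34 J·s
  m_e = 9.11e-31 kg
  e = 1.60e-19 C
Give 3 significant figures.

2.60e-3

atomic unit of pressure: P_au = E_h/a₀³ = m_e⁴e¹⁰/((4πε₀)⁵ℏ⁸) = 3.01e13 Pa.
7.83e10 / 3.01e13 = 2.60e-3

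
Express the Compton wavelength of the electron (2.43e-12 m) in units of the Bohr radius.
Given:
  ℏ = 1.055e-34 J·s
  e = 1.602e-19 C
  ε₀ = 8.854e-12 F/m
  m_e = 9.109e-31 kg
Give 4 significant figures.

0.04587

Bohr radius: a₀ = 4πε₀ℏ²/(m_e e²) = 5.297e-11 m.
2.43e-12 / 5.297e-11 = 0.04587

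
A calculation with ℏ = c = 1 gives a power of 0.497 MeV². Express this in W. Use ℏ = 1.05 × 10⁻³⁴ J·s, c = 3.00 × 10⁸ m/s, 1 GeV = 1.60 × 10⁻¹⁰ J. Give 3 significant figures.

Power is [E]/[T] = [E]²/ℏ.
1 GeV² → 1/ℏ × (1 GeV in J)² = 2.44 × 10¹⁴ W.
Convert the energy scale: 0.497 MeV² = 4.97 × 10⁻⁷ GeV².
Result: 4.97 × 10⁻⁷ × 2.44 × 10¹⁴ = 1.21 × 10⁸ W.

1.21 × 10⁸ W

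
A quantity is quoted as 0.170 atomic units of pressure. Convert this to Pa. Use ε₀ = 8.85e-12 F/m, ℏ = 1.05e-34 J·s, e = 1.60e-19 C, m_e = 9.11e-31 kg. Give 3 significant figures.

5.12e12 Pa

One atomic unit of pressure: P_au = E_h/a₀³ = m_e⁴e¹⁰/((4πε₀)⁵ℏ⁸) = 3.01e13 Pa.
0.170 × 3.01e13 Pa = 5.12e12 Pa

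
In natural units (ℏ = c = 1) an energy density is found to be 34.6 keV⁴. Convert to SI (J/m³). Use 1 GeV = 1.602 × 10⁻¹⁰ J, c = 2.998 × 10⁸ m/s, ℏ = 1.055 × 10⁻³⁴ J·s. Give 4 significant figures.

7.202 × 10¹⁴ J/m³

[E]/[L]³ = [E]⁴/(ℏc)³; restore (ℏc)⁻³.
1 GeV⁴ → 1/(ℏc)³ × (1 GeV in J)⁴ = 2.082 × 10³⁷ J/m³.
Convert the energy scale: 34.6 keV⁴ = 3.46 × 10⁻²³ GeV⁴.
Result: 3.46 × 10⁻²³ × 2.082 × 10³⁷ = 7.202 × 10¹⁴ J/m³.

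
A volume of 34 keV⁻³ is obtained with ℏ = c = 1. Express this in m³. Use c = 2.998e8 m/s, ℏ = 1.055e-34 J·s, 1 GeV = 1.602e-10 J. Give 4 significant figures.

Volume is [L]³ = [E]⁻³·(ℏc)³.
1 GeV⁻³ → (ℏc)³ × (1 GeV in J)⁻³ = 7.696e-48 m³.
Convert the energy scale: 34 keV⁻³ = 3.40e19 GeV⁻³.
Result: 3.40e19 × 7.696e-48 = 2.617e-28 m³.

2.617e-28 m³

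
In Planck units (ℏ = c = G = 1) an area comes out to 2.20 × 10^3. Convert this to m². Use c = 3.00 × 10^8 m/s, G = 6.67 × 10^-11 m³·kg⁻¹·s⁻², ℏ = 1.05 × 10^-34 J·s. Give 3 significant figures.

5.71 × 10^-67 m²

One Planck area: A_P = ℏG/c³ = 2.59 × 10^-70 m².
2.20 × 10^3 × 2.59 × 10^-70 m² = 5.71 × 10^-67 m²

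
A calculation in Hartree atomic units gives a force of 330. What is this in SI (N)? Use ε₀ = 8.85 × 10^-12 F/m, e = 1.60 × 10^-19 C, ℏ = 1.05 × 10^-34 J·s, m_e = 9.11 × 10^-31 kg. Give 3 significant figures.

One atomic unit of force: F_au = E_h/a₀ = m_e²e⁶/((4πε₀)³ℏ⁴) = 8.33 × 10^-8 N.
330 × 8.33 × 10^-8 N = 2.75 × 10^-5 N

2.75 × 10^-5 N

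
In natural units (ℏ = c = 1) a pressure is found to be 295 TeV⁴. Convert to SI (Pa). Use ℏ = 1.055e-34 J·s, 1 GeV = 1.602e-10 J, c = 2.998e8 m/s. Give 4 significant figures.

Pressure is [E]/[L]³ = [E]⁴/(ℏc)³.
1 GeV⁴ → 1/(ℏc)³ × (1 GeV in J)⁴ = 2.082e37 Pa.
Convert the energy scale: 295 TeV⁴ = 2.95e14 GeV⁴.
Result: 2.95e14 × 2.082e37 = 6.141e51 Pa.

6.141e51 Pa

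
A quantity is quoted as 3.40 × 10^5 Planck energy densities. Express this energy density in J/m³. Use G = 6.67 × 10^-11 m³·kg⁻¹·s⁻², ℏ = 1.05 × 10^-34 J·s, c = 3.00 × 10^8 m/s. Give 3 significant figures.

1.59 × 10^119 J/m³

One Planck energy density: u_P = c⁷/(ℏG²) = 4.68 × 10^113 J/m³.
3.40 × 10^5 × 4.68 × 10^113 J/m³ = 1.59 × 10^119 J/m³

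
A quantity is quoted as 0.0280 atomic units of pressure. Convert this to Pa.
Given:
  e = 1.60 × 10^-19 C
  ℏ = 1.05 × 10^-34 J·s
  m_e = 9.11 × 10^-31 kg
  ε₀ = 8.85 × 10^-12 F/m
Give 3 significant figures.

8.44 × 10^11 Pa

One atomic unit of pressure: P_au = E_h/a₀³ = m_e⁴e¹⁰/((4πε₀)⁵ℏ⁸) = 3.01 × 10^13 Pa.
0.0280 × 3.01 × 10^13 Pa = 8.44 × 10^11 Pa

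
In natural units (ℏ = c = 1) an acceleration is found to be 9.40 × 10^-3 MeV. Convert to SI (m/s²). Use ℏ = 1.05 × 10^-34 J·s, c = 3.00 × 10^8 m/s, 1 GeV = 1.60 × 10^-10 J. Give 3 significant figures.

Acceleration is [L]/[T]² = c·[E]/ℏ.
1 GeV → c/ℏ × (1 GeV in J) = 4.57 × 10^32 m/s².
Convert the energy scale: 9.40 × 10^-3 MeV = 9.40 × 10^-6 GeV.
Result: 9.40 × 10^-6 × 4.57 × 10^32 = 4.30 × 10^27 m/s².

4.30 × 10^27 m/s²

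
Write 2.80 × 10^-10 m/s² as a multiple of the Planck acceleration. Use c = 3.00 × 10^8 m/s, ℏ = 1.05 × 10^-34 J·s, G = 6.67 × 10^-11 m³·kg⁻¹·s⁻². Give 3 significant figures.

5.01 × 10^-62

Planck acceleration: a_P = √(c⁷/(ℏG)) = 5.59 × 10^51 m/s².
2.80 × 10^-10 / 5.59 × 10^51 = 5.01 × 10^-62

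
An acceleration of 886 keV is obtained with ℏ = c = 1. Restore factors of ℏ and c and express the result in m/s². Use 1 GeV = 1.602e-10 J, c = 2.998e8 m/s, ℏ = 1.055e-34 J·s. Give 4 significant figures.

Acceleration is [L]/[T]² = c·[E]/ℏ.
1 GeV → c/ℏ × (1 GeV in J) = 4.552e32 m/s².
Convert the energy scale: 886 keV = 8.86e-4 GeV.
Result: 8.86e-4 × 4.552e32 = 4.033e29 m/s².

4.033e29 m/s²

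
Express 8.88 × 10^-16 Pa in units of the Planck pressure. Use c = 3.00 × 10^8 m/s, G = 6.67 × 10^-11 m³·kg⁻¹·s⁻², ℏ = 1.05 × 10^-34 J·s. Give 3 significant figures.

1.90 × 10^-129

Planck pressure: p_P = c⁷/(ℏG²) = 4.68 × 10^113 Pa.
8.88 × 10^-16 / 4.68 × 10^113 = 1.90 × 10^-129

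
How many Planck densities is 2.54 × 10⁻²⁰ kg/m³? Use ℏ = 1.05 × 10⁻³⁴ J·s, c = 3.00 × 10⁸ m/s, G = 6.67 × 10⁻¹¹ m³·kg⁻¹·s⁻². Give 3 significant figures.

Planck density: ρ_P = c⁵/(ℏG²) = 5.20 × 10⁹⁶ kg/m³.
2.54 × 10⁻²⁰ / 5.20 × 10⁹⁶ = 4.88 × 10⁻¹¹⁷

4.88 × 10⁻¹¹⁷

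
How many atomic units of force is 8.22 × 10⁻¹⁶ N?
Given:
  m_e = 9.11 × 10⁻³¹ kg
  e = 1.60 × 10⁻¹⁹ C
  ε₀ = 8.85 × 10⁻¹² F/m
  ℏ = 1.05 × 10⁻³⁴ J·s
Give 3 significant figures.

atomic unit of force: F_au = E_h/a₀ = m_e²e⁶/((4πε₀)³ℏ⁴) = 8.33 × 10⁻⁸ N.
8.22 × 10⁻¹⁶ / 8.33 × 10⁻⁸ = 9.87 × 10⁻⁹

9.87 × 10⁻⁹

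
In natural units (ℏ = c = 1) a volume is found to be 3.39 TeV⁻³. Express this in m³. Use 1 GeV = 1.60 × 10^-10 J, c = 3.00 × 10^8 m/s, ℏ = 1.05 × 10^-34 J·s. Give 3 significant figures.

Volume is [L]³ = [E]⁻³·(ℏc)³.
1 GeV⁻³ → (ℏc)³ × (1 GeV in J)⁻³ = 7.63 × 10^-48 m³.
Convert the energy scale: 3.39 TeV⁻³ = 3.39 × 10^-9 GeV⁻³.
Result: 3.39 × 10^-9 × 7.63 × 10^-48 = 2.59 × 10^-56 m³.

2.59 × 10^-56 m³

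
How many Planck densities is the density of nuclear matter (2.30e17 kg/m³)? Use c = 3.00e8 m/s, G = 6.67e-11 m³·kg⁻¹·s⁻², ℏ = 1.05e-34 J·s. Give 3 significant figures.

Planck density: ρ_P = c⁵/(ℏG²) = 5.20e96 kg/m³.
2.30e17 / 5.20e96 = 4.42e-80

4.42e-80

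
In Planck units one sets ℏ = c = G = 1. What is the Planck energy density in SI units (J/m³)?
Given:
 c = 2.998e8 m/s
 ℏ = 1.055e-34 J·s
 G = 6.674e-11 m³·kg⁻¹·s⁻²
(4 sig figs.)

u_P = c⁷/(ℏG²)
  = 2.177e59 / 4.699e-55
  = 4.632e113 J/m³

4.632e113 J/m³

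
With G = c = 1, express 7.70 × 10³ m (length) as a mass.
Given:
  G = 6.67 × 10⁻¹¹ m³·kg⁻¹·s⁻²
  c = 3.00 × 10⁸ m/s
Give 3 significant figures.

1.04 × 10³¹ kg

Length → mass via c²/G.
7.70 × 10³ m × (c²/G) = 1.04 × 10³¹ kg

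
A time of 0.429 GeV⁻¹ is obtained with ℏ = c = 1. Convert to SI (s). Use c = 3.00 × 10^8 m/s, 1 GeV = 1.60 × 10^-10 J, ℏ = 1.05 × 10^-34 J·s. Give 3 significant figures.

2.82 × 10^-25 s

A time is [E]⁻¹ in ℏ=c=1; restore one factor of ℏ.
1 GeV⁻¹ → ℏ × (1 GeV in J)⁻¹ = 6.56 × 10^-25 s.
Result: 0.429 × 6.56 × 10^-25 = 2.82 × 10^-25 s.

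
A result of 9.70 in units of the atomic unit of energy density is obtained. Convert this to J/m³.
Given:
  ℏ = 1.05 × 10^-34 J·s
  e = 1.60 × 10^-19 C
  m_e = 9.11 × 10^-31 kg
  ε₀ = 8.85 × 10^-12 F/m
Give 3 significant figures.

2.92 × 10^14 J/m³

One atomic unit of energy density: u_au = E_h/a₀³ = m_e⁴e¹⁰/((4πε₀)⁵ℏ⁸) = 3.01 × 10^13 J/m³.
9.70 × 3.01 × 10^13 J/m³ = 2.92 × 10^14 J/m³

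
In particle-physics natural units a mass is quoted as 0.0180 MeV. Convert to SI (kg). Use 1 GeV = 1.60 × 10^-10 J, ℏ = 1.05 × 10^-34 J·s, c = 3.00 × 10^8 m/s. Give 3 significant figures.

Mass is [E]/c²; divide by c².
1 GeV → 1/c² × (1 GeV in J) = 1.78 × 10^-27 kg.
Convert the energy scale: 0.0180 MeV = 1.80 × 10^-5 GeV.
Result: 1.80 × 10^-5 × 1.78 × 10^-27 = 3.20 × 10^-32 kg.

3.20 × 10^-32 kg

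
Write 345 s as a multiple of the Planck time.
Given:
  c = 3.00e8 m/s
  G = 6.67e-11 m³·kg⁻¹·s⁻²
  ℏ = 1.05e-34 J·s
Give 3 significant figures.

Planck time: t_P = √(ℏG/c⁵) = 5.37e-44 s.
345 / 5.37e-44 = 6.43e45

6.43e45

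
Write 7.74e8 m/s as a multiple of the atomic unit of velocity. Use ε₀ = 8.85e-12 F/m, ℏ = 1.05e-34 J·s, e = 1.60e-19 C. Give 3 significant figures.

atomic unit of velocity: v_au = e²/(4πε₀ℏ) = 2.19e6 m/s.
7.74e8 / 2.19e6 = 353

353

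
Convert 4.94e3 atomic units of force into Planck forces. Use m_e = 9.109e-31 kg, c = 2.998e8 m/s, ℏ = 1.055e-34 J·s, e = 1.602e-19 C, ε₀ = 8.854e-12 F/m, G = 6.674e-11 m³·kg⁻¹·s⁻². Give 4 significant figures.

3.355e-48

atomic unit of force: F_au = E_h/a₀ = m_e²e⁶/((4πε₀)³ℏ⁴) = 8.220e-8 N
Planck force: F_P = c⁴/G = 1.210e44 N
4.94e3 × 8.220e-8 / 1.210e44 = 3.355e-48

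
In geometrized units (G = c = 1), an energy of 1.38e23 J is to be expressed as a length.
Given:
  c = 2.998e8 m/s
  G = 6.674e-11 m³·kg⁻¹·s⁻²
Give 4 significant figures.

1.140e-21 m

Energy → length via G/c⁴.
1.38e23 J × (G/c⁴) = 1.140e-21 m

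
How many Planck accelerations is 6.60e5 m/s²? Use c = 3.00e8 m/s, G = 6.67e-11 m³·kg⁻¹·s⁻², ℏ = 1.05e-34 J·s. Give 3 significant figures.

1.18e-46

Planck acceleration: a_P = √(c⁷/(ℏG)) = 5.59e51 m/s².
6.60e5 / 5.59e51 = 1.18e-46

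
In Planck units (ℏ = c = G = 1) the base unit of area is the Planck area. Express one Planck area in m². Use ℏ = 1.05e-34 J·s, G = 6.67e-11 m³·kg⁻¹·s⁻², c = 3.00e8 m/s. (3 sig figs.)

2.59e-70 m²

A_P = ℏG/c³
  = 7.00e-45 / 2.70e25
  = 2.59e-70 m²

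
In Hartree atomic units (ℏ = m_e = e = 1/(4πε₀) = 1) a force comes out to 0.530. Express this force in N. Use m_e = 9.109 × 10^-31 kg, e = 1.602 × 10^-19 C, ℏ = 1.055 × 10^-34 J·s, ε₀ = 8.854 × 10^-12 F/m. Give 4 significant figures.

4.356 × 10^-8 N

One atomic unit of force: F_au = E_h/a₀ = m_e²e⁶/((4πε₀)³ℏ⁴) = 8.220 × 10^-8 N.
0.530 × 8.220 × 10^-8 N = 4.356 × 10^-8 N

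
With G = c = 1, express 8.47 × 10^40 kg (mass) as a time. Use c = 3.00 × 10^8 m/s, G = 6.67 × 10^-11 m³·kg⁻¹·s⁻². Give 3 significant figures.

Mass → time via G/c³.
8.47 × 10^40 kg × (G/c³) = 2.09 × 10^5 s

2.09 × 10^5 s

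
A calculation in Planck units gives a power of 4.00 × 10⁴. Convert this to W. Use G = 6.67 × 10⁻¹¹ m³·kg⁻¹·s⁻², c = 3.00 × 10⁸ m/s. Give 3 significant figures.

One Planck power: P_P = c⁵/G = 3.64 × 10⁵² W.
4.00 × 10⁴ × 3.64 × 10⁵² W = 1.46 × 10⁵⁷ W

1.46 × 10⁵⁷ W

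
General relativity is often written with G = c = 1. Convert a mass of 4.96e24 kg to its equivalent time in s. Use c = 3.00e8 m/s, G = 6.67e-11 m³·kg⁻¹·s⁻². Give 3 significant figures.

1.23e-11 s

Mass → time via G/c³.
4.96e24 kg × (G/c³) = 1.23e-11 s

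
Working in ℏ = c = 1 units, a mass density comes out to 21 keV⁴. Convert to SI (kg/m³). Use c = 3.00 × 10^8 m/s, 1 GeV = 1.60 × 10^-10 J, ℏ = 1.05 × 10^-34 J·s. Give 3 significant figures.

Mass density is [E]/(c²[L]³) = [E]⁴/(ℏ³c⁵).
1 GeV⁴ → 1/(ℏ³c⁵) × (1 GeV in J)⁴ = 2.33 × 10^20 kg/m³.
Convert the energy scale: 21 keV⁴ = 2.10 × 10^-23 GeV⁴.
Result: 2.10 × 10^-23 × 2.33 × 10^20 = 4.89 × 10^-3 kg/m³.

4.89 × 10^-3 kg/m³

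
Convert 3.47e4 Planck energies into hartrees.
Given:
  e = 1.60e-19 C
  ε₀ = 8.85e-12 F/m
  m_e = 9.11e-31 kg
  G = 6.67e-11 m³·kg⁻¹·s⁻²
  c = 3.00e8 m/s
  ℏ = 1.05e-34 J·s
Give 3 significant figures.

Planck energy: E_P = √(ℏc⁵/G) = 1.96e9 J
hartree: E_h = m_e e⁴/(4πε₀ℏ)² = 4.38e-18 J
3.47e4 × 1.96e9 / 4.38e-18 = 1.55e31

1.55e31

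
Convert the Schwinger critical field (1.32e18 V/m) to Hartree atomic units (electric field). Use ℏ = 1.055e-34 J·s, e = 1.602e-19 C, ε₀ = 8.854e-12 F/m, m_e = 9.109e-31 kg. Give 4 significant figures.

2.573e6

atomic unit of electric field: E_au = E_h/(e a₀) = m_e²e⁵/((4πε₀)³ℏ⁴) = 5.131e11 V/m.
1.32e18 / 5.131e11 = 2.573e6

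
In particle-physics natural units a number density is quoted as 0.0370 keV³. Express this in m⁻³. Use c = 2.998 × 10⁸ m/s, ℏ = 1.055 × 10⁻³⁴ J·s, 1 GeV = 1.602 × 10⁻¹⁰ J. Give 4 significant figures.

4.808 × 10²⁷ m⁻³

Number density is [L]⁻³ = [E]³/(ℏc)³.
1 GeV³ → 1/(ℏc)³ × (1 GeV in J)³ = 1.299 × 10⁴⁷ m⁻³.
Convert the energy scale: 0.0370 keV³ = 3.70 × 10⁻²⁰ GeV³.
Result: 3.70 × 10⁻²⁰ × 1.299 × 10⁴⁷ = 4.808 × 10²⁷ m⁻³.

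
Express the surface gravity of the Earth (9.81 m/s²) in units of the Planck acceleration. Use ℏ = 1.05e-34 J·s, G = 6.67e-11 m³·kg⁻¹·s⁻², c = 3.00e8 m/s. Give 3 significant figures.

1.76e-51

Planck acceleration: a_P = √(c⁷/(ℏG)) = 5.59e51 m/s².
9.81 / 5.59e51 = 1.76e-51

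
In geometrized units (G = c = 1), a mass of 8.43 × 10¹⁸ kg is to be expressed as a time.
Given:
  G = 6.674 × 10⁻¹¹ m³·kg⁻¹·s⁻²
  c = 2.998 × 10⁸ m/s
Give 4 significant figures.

Mass → time via G/c³.
8.43 × 10¹⁸ kg × (G/c³) = 2.088 × 10⁻¹⁷ s

2.088 × 10⁻¹⁷ s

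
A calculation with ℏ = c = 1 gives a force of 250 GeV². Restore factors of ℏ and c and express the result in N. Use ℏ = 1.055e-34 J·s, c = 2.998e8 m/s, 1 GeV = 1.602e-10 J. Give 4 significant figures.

2.029e8 N

Force is [E]/[L] = [E]²/(ℏc); restore (ℏc)⁻¹.
1 GeV² → 1/(ℏc) × (1 GeV in J)² = 8.114e5 N.
Result: 250 × 8.114e5 = 2.029e8 N.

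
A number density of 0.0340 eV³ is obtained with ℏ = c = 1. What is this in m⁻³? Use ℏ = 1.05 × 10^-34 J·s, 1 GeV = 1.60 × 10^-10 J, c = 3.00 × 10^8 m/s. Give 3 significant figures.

Number density is [L]⁻³ = [E]³/(ℏc)³.
1 GeV³ → 1/(ℏc)³ × (1 GeV in J)³ = 1.31 × 10^47 m⁻³.
Convert the energy scale: 0.0340 eV³ = 3.40 × 10^-29 GeV³.
Result: 3.40 × 10^-29 × 1.31 × 10^47 = 4.46 × 10^18 m⁻³.

4.46 × 10^18 m⁻³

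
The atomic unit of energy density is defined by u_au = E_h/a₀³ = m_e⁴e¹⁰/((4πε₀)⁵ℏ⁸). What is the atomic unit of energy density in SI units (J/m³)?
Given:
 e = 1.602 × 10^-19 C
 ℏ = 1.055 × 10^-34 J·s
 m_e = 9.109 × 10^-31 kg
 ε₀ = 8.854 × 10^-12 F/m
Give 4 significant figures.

u_au = E_h/a₀³ = m_e⁴e¹⁰/((4πε₀)⁵ℏ⁸)
E_h = 4.354 × 10^-18 J
a₀ = 5.297 × 10^-11 m
E_h/a₀³ = 2.929 × 10^13 J/m³

2.929 × 10^13 J/m³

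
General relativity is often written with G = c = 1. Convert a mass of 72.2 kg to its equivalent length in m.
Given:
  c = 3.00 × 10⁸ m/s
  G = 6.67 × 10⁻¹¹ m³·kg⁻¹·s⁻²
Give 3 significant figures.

In G = c = 1 units mass has dimensions of length; the conversion factor is G/c².
72.2 kg × (G/c²) = 5.35 × 10⁻²⁶ m

5.35 × 10⁻²⁶ m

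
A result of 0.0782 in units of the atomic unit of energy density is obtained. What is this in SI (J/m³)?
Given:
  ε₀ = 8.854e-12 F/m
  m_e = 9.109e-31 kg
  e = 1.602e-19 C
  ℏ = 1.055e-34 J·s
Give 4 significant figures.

2.291e12 J/m³

One atomic unit of energy density: u_au = E_h/a₀³ = m_e⁴e¹⁰/((4πε₀)⁵ℏ⁸) = 2.929e13 J/m³.
0.0782 × 2.929e13 J/m³ = 2.291e12 J/m³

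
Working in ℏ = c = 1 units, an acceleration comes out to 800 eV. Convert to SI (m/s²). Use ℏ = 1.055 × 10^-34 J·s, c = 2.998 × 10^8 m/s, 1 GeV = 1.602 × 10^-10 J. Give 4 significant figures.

Acceleration is [L]/[T]² = c·[E]/ℏ.
1 GeV → c/ℏ × (1 GeV in J) = 4.552 × 10^32 m/s².
Convert the energy scale: 800 eV = 8.00 × 10^-7 GeV.
Result: 8.00 × 10^-7 × 4.552 × 10^32 = 3.642 × 10^26 m/s².

3.642 × 10^26 m/s²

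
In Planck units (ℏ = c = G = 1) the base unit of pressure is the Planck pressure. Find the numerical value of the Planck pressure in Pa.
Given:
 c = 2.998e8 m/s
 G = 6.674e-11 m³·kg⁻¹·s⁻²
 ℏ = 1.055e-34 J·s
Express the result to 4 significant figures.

p_P = c⁷/(ℏG²)
  = 2.177e59 / 4.699e-55
  = 4.632e113 Pa

4.632e113 Pa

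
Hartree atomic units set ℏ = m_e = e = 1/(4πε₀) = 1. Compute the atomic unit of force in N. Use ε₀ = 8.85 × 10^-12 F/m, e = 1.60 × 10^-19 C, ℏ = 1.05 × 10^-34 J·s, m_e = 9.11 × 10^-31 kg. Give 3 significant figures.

From ℏ = m_e = e = 1/(4πε₀) = 1 the force scale is F_au = E_h/a₀ = m_e²e⁶/((4πε₀)³ℏ⁴).
E_h = 4.38 × 10^-18 J
a₀ = 5.26 × 10^-11 m
E_h/a₀ = 8.33 × 10^-8 N

8.33 × 10^-8 N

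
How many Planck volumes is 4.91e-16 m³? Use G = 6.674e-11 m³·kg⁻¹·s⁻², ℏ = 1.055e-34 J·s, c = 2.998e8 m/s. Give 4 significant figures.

1.162e89

Planck volume: V_P = (ℏG/c³)^(3/2) = 4.224e-105 m³.
4.91e-16 / 4.224e-105 = 1.162e89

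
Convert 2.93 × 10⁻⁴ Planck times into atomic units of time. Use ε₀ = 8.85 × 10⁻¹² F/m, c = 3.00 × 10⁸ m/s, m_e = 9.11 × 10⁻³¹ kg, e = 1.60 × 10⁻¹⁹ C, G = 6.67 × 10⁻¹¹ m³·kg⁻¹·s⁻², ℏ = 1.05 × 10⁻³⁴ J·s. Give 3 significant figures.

6.56 × 10⁻³¹

Planck time: t_P = √(ℏG/c⁵) = 5.37 × 10⁻⁴⁴ s
atomic unit of time: τ_au = (4πε₀)²ℏ³/(m_e e⁴) = 2.40 × 10⁻¹⁷ s
2.93 × 10⁻⁴ × 5.37 × 10⁻⁴⁴ / 2.40 × 10⁻¹⁷ = 6.56 × 10⁻³¹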